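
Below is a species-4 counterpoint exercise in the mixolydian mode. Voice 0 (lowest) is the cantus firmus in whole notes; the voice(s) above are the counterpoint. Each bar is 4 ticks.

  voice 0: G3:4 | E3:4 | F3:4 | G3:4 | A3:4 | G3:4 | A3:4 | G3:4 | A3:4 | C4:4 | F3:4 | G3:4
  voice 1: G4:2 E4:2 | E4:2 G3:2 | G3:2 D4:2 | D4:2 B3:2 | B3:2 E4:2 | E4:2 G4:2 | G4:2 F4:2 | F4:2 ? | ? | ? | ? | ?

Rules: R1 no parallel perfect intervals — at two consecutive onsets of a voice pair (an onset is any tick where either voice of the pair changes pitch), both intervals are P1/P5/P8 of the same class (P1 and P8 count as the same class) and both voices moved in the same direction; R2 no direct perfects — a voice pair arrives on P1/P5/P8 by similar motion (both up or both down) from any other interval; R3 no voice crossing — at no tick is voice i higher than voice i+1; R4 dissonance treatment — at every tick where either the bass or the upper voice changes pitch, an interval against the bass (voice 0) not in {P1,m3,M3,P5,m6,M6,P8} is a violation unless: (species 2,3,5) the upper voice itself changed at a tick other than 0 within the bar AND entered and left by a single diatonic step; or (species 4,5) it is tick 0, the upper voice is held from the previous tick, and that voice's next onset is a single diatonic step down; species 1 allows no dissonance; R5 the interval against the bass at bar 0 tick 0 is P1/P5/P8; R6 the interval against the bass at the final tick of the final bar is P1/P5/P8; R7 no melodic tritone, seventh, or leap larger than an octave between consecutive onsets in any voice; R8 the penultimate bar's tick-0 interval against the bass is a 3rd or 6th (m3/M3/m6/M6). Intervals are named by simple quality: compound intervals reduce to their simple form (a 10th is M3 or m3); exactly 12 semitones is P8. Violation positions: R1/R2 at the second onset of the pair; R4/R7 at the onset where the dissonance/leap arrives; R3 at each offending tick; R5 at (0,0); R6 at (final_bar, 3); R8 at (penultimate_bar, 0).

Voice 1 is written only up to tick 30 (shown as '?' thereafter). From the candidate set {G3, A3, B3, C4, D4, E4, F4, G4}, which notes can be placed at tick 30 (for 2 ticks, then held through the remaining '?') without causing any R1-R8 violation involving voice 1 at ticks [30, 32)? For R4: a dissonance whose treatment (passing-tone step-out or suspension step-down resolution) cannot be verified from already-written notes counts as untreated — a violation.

{D4, E4, F4, G4}

G3: violates R7
A3: violates R4
B3: violates R7
C4: violates R4
D4: legal
E4: legal
F4: legal
G4: legal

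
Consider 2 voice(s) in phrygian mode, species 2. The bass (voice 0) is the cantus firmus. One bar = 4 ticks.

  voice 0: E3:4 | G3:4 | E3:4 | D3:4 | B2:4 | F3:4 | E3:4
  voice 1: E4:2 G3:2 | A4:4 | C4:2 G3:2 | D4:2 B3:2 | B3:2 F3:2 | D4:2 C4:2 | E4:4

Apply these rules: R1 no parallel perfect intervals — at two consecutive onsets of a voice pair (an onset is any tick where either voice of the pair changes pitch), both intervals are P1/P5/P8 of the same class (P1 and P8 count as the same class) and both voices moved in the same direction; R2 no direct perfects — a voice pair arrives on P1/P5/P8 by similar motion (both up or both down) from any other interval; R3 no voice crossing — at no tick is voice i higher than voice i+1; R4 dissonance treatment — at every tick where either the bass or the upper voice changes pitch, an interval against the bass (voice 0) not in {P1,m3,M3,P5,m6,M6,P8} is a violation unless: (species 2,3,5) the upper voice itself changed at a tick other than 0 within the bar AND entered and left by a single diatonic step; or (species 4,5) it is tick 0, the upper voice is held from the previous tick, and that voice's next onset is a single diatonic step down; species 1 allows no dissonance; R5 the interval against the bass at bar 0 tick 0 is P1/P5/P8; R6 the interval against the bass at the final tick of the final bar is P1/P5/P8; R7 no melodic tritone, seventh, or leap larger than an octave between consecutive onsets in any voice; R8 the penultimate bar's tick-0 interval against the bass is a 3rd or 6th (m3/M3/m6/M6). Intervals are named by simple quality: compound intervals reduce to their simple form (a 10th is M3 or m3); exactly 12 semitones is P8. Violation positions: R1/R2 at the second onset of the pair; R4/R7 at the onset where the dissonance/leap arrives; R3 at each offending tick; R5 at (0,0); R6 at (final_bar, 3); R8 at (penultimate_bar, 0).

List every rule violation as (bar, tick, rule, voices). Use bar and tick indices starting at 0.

(1, 0, R4, (0, 1))
(1, 0, R7, (1,))
(4, 2, R4, (0, 1))
(4, 2, R7, (1,))
(5, 0, R7, (0,))

bar 0: v0=E3 v1=E4 downbeat P8
bar 1: v0=G3 v1=A4 downbeat M2
bar 2: v0=E3 v1=C4 downbeat m6
bar 3: v0=D3 v1=D4 downbeat P8
bar 4: v0=B2 v1=B3 downbeat P8
bar 5: v0=F3 v1=D4 downbeat M6
bar 6: v0=E3 v1=E4 downbeat P8
  -> R4 @ bar 1 tick 0 v(0, 1): G3/A4 M2 untreated
  -> R7 @ bar 1 tick 0 v(1,): G3->A4 leap 14st
  -> R4 @ bar 4 tick 2 v(0, 1): B2/F3 TT untreated
  -> R7 @ bar 4 tick 2 v(1,): B3->F3 leap 6st
  -> R7 @ bar 5 tick 0 v(0,): B2->F3 leap 6st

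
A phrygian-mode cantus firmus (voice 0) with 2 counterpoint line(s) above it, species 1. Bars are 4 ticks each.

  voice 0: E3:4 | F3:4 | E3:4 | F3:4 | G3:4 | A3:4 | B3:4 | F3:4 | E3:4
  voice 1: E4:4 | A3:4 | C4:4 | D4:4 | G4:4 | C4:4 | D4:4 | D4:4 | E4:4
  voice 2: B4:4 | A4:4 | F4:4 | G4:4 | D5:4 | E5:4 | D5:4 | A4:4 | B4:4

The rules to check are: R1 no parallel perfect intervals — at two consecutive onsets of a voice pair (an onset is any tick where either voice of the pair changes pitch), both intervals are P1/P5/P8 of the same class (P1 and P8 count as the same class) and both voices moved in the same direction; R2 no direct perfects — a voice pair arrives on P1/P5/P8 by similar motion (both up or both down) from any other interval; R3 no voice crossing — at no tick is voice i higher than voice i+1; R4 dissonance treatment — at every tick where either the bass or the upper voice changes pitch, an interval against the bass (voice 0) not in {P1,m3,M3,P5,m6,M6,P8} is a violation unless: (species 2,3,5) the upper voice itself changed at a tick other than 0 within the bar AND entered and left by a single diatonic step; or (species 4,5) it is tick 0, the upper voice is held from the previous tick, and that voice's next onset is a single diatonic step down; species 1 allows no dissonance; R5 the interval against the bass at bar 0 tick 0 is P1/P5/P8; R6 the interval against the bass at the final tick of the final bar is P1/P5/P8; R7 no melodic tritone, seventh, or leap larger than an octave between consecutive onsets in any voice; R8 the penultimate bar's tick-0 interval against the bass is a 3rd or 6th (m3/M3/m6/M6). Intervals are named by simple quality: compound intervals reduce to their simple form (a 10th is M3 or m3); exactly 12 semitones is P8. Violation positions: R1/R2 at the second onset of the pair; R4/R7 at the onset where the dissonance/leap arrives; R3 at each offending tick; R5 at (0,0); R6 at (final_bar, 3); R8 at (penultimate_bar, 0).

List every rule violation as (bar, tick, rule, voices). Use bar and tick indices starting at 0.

bar 0: v0=E3 v1=E4 v2=B4 downbeat P5
bar 1: v0=F3 v1=A3 v2=A4 downbeat M3
bar 2: v0=E3 v1=C4 v2=F4 downbeat m2
bar 3: v0=F3 v1=D4 v2=G4 downbeat M2
bar 4: v0=G3 v1=G4 v2=D5 downbeat P5
bar 5: v0=A3 v1=C4 v2=E5 downbeat P5
bar 6: v0=B3 v1=D4 v2=D5 downbeat m3
bar 7: v0=F3 v1=D4 v2=A4 downbeat M3
bar 8: v0=E3 v1=E4 v2=B4 downbeat P5
  -> R2 @ bar 1 tick 0 v(1, 2): E4/B4 P5 -> A3/A4 P8 similar
  -> R4 @ bar 2 tick 0 v(0, 2): E3/F4 m2 untreated
  -> R4 @ bar 3 tick 0 v(0, 2): F3/G4 M2 untreated
  -> R2 @ bar 4 tick 0 v(0, 1): F3/D4 M6 -> G3/G4 P8 similar
  -> R2 @ bar 4 tick 0 v(0, 2): F3/G4 M2 -> G3/D5 P5 similar
  -> R2 @ bar 4 tick 0 v(1, 2): D4/G4 P4 -> G4/D5 P5 similar
  -> R1 @ bar 5 tick 0 v(0, 2): G3/D5 P5 -> A3/E5 P5 similar
  -> R7 @ bar 7 tick 0 v(0,): B3->F3 leap 6st
  -> R1 @ bar 8 tick 0 v(1, 2): D4/A4 P5 -> E4/B4 P5 similar

(1, 0, R2, (1, 2))
(2, 0, R4, (0, 2))
(3, 0, R4, (0, 2))
(4, 0, R2, (0, 1))
(4, 0, R2, (0, 2))
(4, 0, R2, (1, 2))
(5, 0, R1, (0, 2))
(7, 0, R7, (0,))
(8, 0, R1, (1, 2))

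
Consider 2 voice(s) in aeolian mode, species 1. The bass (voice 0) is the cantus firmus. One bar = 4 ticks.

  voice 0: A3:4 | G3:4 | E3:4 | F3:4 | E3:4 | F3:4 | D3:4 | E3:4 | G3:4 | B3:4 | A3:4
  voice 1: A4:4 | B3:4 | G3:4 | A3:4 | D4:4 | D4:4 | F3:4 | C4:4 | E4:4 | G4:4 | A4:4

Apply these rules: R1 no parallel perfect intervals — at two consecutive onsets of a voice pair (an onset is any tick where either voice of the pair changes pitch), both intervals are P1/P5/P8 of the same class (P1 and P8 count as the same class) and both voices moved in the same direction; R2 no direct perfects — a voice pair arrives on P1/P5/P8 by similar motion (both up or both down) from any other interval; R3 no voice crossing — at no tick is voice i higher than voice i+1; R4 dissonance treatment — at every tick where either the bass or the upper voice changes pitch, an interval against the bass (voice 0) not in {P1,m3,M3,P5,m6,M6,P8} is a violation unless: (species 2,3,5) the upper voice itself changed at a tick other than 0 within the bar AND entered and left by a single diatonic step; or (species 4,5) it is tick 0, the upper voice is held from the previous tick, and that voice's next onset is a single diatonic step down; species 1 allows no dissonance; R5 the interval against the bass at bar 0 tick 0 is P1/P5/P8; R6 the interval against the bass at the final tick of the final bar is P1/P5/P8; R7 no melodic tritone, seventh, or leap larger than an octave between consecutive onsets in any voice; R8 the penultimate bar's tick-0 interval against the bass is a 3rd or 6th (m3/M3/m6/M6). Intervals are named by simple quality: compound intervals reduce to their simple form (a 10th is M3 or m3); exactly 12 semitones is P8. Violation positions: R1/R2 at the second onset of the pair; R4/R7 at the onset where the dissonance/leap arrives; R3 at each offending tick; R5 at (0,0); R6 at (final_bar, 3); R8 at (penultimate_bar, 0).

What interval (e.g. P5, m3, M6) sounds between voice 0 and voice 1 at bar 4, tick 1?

m7

voice 0=E3 voice 1=D4 -> m7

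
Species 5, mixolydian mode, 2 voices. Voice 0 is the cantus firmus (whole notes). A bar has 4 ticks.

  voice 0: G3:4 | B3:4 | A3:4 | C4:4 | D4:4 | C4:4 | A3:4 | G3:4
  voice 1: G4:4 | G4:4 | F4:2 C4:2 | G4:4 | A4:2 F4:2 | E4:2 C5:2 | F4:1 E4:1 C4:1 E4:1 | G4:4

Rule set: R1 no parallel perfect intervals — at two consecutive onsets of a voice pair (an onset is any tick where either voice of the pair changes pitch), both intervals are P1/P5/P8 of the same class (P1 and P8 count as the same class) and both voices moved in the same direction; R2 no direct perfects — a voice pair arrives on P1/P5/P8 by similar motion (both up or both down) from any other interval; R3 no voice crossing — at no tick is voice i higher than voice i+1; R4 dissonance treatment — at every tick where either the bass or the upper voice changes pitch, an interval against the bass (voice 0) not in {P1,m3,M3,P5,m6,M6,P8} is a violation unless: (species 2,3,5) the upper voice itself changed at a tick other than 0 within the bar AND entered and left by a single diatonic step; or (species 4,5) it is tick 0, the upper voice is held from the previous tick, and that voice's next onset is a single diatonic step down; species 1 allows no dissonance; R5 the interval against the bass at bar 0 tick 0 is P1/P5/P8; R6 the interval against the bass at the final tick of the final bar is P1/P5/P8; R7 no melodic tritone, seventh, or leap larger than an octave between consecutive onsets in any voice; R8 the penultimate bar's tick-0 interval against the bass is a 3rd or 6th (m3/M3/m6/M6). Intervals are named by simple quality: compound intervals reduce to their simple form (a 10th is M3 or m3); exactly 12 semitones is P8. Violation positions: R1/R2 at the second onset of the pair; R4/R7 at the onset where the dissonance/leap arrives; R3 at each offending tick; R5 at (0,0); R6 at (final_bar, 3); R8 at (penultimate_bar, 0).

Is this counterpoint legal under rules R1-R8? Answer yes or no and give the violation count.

bar 0: v0=G3 v1=G4 (P8)
bar 1: v0=B3 v1=G4 (m6)
bar 2: v0=A3 v1=F4 (m6)
bar 3: v0=C4 v1=G4 (P5)
bar 4: v0=D4 v1=A4 (P5)
bar 5: v0=C4 v1=E4 (M3)
bar 6: v0=A3 v1=F4 (m6)
bar 7: v0=G3 v1=G4 (P8)
  R2 @ bar3.0: A3/C4 m3 -> C4/G4 P5 similar
  R1 @ bar4.0: C4/G4 P5 -> D4/A4 P5 similar

No (2 violations)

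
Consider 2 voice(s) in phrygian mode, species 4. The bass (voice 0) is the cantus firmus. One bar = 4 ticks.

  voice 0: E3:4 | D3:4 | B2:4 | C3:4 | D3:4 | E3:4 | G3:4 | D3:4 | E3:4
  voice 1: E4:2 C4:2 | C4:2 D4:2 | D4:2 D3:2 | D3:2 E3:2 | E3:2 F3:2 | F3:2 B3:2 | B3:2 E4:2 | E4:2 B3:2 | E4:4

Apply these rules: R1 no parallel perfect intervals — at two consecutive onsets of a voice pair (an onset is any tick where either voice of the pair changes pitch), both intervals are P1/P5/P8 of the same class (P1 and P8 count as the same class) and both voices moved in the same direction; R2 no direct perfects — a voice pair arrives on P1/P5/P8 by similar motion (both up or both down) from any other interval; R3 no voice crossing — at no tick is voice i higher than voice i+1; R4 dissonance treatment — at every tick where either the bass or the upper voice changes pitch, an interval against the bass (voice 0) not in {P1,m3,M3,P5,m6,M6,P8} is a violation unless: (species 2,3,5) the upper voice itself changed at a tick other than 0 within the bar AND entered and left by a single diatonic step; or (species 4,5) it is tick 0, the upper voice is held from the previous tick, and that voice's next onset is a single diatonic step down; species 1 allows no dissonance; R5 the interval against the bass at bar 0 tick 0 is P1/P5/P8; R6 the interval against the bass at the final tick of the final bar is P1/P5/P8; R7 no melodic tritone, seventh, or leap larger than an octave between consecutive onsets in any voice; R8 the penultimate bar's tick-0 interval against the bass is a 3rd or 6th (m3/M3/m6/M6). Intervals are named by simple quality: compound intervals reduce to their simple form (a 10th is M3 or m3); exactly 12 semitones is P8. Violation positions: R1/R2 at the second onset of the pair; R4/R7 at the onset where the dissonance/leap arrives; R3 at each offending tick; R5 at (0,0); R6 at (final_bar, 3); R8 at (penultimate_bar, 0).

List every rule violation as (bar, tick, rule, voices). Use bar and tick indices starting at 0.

(1, 0, R4, (0, 1))
(3, 0, R4, (0, 1))
(4, 0, R4, (0, 1))
(5, 0, R4, (0, 1))
(5, 2, R7, (1,))
(7, 0, R4, (0, 1))
(7, 0, R8, (0, 1))
(8, 0, R2, (0, 1))

bar 0: v0=E3 v1=E4 downbeat P8
bar 1: v0=D3 v1=C4 downbeat m7
bar 2: v0=B2 v1=D4 downbeat m3
bar 3: v0=C3 v1=D3 downbeat M2
bar 4: v0=D3 v1=E3 downbeat M2
bar 5: v0=E3 v1=F3 downbeat m2
bar 6: v0=G3 v1=B3 downbeat M3
bar 7: v0=D3 v1=E4 downbeat M2
bar 8: v0=E3 v1=E4 downbeat P8
  -> R4 @ bar 1 tick 0 v(0, 1): D3/C4 m7 untreated
  -> R4 @ bar 3 tick 0 v(0, 1): C3/D3 M2 untreated
  -> R4 @ bar 4 tick 0 v(0, 1): D3/E3 M2 untreated
  -> R4 @ bar 5 tick 0 v(0, 1): E3/F3 m2 untreated
  -> R7 @ bar 5 tick 2 v(1,): F3->B3 leap 6st
  -> R4 @ bar 7 tick 0 v(0, 1): D3/E4 M2 untreated
  -> R8 @ bar 7 tick 0 v(0, 1): penult M2 not 3rd/6th
  -> R2 @ bar 8 tick 0 v(0, 1): D3/B3 M6 -> E3/E4 P8 similar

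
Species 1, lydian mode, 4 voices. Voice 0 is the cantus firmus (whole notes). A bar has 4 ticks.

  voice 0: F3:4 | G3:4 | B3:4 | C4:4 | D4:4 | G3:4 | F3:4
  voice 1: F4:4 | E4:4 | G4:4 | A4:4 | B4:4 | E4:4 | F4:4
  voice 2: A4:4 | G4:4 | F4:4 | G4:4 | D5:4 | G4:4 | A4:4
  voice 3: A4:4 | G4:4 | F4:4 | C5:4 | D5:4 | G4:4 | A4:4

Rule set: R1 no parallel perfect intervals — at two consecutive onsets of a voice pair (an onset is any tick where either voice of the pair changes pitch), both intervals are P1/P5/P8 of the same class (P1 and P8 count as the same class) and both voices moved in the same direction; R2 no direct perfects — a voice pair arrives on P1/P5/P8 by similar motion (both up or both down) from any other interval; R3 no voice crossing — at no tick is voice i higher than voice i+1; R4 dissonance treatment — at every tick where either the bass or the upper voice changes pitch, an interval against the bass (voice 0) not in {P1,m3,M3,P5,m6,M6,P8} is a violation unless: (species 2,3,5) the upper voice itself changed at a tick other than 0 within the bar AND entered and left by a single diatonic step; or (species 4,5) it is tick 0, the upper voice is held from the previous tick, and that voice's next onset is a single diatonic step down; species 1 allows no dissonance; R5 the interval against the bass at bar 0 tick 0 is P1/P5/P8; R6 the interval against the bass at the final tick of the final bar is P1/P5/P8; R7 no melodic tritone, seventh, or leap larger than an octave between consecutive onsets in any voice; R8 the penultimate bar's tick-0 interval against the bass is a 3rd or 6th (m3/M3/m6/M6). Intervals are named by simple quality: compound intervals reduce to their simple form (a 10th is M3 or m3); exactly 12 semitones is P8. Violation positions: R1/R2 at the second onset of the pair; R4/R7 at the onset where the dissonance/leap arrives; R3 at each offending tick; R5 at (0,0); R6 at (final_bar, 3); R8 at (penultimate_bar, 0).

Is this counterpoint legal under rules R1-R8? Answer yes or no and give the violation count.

No (27 violations)

bar 0: v0=F3 v1=F4 v2=A4 v3=A4 (M3)
bar 1: v0=G3 v1=E4 v2=G4 v3=G4 (P8)
bar 2: v0=B3 v1=G4 v2=F4 v3=F4 (TT)
bar 3: v0=C4 v1=A4 v2=G4 v3=C5 (P8)
bar 4: v0=D4 v1=B4 v2=D5 v3=D5 (P8)
bar 5: v0=G3 v1=E4 v2=G4 v3=G4 (P8)
bar 6: v0=F3 v1=F4 v2=A4 v3=A4 (M3)
  R5 @ bar0.0: opens on M3
  R5 @ bar0.0: opens on M3
  R1 @ bar1.0: A4/A4 P1 -> G4/G4 P1 similar
  R1 @ bar2.0: G4/G4 P1 -> F4/F4 P1 similar
  R3 @ bar2.0: G4 above F4
  R4 @ bar2.0: B3/F4 TT untreated
  R4 @ bar2.0: B3/F4 TT untreated
  R3 @ bar2.1: G4 above F4
  R3 @ bar2.2: G4 above F4
  R3 @ bar2.3: G4 above F4
  R2 @ bar3.0: B3/F4 TT -> C4/G4 P5 similar
  R2 @ bar3.0: B3/F4 TT -> C4/C5 P8 similar
  R3 @ bar3.0: A4 above G4
  R3 @ bar3.1: A4 above G4
  R3 @ bar3.2: A4 above G4
  R3 @ bar3.3: A4 above G4
  R1 @ bar4.0: C4/C5 P8 -> D4/D5 P8 similar
  R2 @ bar4.0: C4/G4 P5 -> D4/D5 P8 similar
  R2 @ bar4.0: G4/C5 P4 -> D5/D5 P1 similar
  R1 @ bar5.0: D4/D5 P8 -> G3/G4 P8 similar
  R1 @ bar5.0: D4/D5 P8 -> G3/G4 P8 similar
  R1 @ bar5.0: D5/D5 P1 -> G4/G4 P1 similar
  R8 @ bar5.0: penult P8 not 3rd/6th
  R8 @ bar5.0: penult P8 not 3rd/6th
  R1 @ bar6.0: G4/G4 P1 -> A4/A4 P1 similar
  R6 @ bar6.3: closes on M3
  R6 @ bar6.3: closes on M3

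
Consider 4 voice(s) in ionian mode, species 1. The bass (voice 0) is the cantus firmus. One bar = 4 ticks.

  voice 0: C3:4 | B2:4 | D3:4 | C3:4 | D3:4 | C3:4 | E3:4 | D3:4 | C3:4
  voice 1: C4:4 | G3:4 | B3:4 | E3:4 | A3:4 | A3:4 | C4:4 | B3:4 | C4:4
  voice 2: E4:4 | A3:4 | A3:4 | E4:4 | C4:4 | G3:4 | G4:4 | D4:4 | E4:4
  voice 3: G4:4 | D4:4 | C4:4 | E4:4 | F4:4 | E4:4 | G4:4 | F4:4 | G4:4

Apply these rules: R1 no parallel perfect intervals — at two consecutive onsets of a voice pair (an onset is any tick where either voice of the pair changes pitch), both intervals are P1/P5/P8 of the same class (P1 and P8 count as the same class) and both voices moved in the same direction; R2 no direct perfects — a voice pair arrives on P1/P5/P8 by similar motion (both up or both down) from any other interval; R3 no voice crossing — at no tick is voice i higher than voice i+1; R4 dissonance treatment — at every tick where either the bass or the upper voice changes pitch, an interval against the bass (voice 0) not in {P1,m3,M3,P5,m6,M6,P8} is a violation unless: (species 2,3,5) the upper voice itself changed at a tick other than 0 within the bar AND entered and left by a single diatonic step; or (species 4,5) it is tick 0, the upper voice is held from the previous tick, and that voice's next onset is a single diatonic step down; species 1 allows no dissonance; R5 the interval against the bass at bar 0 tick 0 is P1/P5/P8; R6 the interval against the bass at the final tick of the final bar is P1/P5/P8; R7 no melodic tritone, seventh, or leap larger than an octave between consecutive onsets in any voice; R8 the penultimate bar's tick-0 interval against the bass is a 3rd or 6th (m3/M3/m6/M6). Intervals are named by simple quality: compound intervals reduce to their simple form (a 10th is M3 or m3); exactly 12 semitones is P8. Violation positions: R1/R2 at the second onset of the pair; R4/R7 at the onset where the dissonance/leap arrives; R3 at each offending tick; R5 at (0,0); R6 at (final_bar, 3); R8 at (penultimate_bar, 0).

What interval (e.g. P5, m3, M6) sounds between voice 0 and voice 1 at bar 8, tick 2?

voice 0=C3 voice 1=C4 -> P8

P8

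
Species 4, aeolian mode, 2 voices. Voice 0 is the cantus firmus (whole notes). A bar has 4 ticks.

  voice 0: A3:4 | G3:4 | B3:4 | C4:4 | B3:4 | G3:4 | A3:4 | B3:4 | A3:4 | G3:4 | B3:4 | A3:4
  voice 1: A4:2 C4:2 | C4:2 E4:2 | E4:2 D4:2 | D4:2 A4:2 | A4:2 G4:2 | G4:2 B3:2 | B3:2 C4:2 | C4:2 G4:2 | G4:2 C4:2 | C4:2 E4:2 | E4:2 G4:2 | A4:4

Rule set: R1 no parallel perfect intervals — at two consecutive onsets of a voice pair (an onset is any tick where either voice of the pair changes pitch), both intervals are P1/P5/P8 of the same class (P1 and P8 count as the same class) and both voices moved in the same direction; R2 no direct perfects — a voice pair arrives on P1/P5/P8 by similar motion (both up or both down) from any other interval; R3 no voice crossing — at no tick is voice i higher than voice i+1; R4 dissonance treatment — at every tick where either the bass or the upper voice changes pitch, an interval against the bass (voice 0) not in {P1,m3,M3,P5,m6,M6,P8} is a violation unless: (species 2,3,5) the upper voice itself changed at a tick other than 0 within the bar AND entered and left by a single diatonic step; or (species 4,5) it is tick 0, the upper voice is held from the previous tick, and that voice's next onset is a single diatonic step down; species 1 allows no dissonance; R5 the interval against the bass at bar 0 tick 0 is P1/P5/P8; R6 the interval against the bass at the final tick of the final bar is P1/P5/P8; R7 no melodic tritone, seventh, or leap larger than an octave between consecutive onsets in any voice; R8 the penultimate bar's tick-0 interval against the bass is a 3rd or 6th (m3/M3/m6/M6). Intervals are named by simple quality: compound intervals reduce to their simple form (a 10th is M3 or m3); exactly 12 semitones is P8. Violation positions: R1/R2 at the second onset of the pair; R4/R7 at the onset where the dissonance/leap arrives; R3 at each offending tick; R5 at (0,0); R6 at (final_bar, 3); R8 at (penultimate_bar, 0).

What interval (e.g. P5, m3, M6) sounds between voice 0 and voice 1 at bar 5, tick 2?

voice 0=G3 voice 1=B3 -> M3

M3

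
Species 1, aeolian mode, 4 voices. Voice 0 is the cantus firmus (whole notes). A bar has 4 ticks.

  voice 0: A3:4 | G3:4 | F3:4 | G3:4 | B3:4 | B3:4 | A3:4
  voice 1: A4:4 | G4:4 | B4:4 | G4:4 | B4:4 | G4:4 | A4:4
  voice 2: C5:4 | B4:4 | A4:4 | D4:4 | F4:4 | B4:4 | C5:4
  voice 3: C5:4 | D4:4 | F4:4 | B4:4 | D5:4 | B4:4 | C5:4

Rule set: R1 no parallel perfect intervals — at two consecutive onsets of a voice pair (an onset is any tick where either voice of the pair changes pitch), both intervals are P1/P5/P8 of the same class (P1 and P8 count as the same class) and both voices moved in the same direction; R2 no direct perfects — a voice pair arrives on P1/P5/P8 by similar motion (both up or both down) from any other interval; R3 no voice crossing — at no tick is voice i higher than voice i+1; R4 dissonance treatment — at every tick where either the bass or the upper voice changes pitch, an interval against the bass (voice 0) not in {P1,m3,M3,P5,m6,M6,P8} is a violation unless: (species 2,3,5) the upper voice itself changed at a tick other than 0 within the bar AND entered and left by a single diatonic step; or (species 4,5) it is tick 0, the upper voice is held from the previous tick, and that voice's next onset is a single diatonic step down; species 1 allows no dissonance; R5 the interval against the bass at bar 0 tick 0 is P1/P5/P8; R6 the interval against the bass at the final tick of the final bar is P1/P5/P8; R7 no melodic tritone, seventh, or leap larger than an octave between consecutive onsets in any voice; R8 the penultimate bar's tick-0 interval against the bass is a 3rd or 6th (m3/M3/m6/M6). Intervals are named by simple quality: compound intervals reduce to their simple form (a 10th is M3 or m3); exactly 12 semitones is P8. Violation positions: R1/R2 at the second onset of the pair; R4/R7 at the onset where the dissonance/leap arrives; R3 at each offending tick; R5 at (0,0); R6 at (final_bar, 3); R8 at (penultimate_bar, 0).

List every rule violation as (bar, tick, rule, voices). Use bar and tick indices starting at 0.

bar 0: v0=A3 v1=A4 v2=C5 v3=C5 downbeat m3
bar 1: v0=G3 v1=G4 v2=B4 v3=D4 downbeat P5
bar 2: v0=F3 v1=B4 v2=A4 v3=F4 downbeat P8
bar 3: v0=G3 v1=G4 v2=D4 v3=B4 downbeat M3
bar 4: v0=B3 v1=B4 v2=F4 v3=D5 downbeat m3
bar 5: v0=B3 v1=G4 v2=B4 v3=B4 downbeat P8
bar 6: v0=A3 v1=A4 v2=C5 v3=C5 downbeat m3
  -> R5 @ bar 0 tick 0 v(0, 2): opens on m3
  -> R5 @ bar 0 tick 0 v(0, 3): opens on m3
  -> R1 @ bar 1 tick 0 v(0, 1): A3/A4 P8 -> G3/G4 P8 similar
  -> R2 @ bar 1 tick 0 v(0, 3): A3/C5 m3 -> G3/D4 P5 similar
  -> R3 @ bar 1 tick 0 v(2, 3): B4 above D4
  -> R7 @ bar 1 tick 0 v(3,): C5->D4 leap 10st
  -> R3 @ bar 1 tick 1 v(2, 3): B4 above D4
  -> R3 @ bar 1 tick 2 v(2, 3): B4 above D4
  -> R3 @ bar 1 tick 3 v(2, 3): B4 above D4
  -> R3 @ bar 2 tick 0 v(1, 2): B4 above A4
  -> R3 @ bar 2 tick 0 v(2, 3): A4 above F4
  -> R4 @ bar 2 tick 0 v(0, 1): F3/B4 TT untreated
  -> R3 @ bar 2 tick 1 v(1, 2): B4 above A4
  -> R3 @ bar 2 tick 1 v(2, 3): A4 above F4
  -> R3 @ bar 2 tick 2 v(1, 2): B4 above A4
  -> R3 @ bar 2 tick 2 v(2, 3): A4 above F4
  -> R3 @ bar 2 tick 3 v(1, 2): B4 above A4
  -> R3 @ bar 2 tick 3 v(2, 3): A4 above F4
  -> R3 @ bar 3 tick 0 v(1, 2): G4 above D4
  -> R7 @ bar 3 tick 0 v(3,): F4->B4 leap 6st
  -> R3 @ bar 3 tick 1 v(1, 2): G4 above D4
  -> R3 @ bar 3 tick 2 v(1, 2): G4 above D4
  -> R3 @ bar 3 tick 3 v(1, 2): G4 above D4
  -> R1 @ bar 4 tick 0 v(0, 1): G3/G4 P8 -> B3/B4 P8 similar
  -> R3 @ bar 4 tick 0 v(1, 2): B4 above F4
  -> R4 @ bar 4 tick 0 v(0, 2): B3/F4 TT untreated
  -> R3 @ bar 4 tick 1 v(1, 2): B4 above F4
  -> R3 @ bar 4 tick 2 v(1, 2): B4 above F4
  -> R3 @ bar 4 tick 3 v(1, 2): B4 above F4
  -> R7 @ bar 5 tick 0 v(2,): F4->B4 leap 6st
  -> R8 @ bar 5 tick 0 v(0, 2): penult P8 not 3rd/6th
  -> R8 @ bar 5 tick 0 v(0, 3): penult P8 not 3rd/6th
  -> R1 @ bar 6 tick 0 v(2, 3): B4/B4 P1 -> C5/C5 P1 similar
  -> R6 @ bar 6 tick 3 v(0, 2): closes on m3
  -> R6 @ bar 6 tick 3 v(0, 3): closes on m3

(0, 0, R5, (0, 2))
(0, 0, R5, (0, 3))
(1, 0, R1, (0, 1))
(1, 0, R2, (0, 3))
(1, 0, R3, (2, 3))
(1, 0, R7, (3,))
(1, 1, R3, (2, 3))
(1, 2, R3, (2, 3))
(1, 3, R3, (2, 3))
(2, 0, R3, (1, 2))
(2, 0, R3, (2, 3))
(2, 0, R4, (0, 1))
(2, 1, R3, (1, 2))
(2, 1, R3, (2, 3))
(2, 2, R3, (1, 2))
(2, 2, R3, (2, 3))
(2, 3, R3, (1, 2))
(2, 3, R3, (2, 3))
(3, 0, R3, (1, 2))
(3, 0, R7, (3,))
(3, 1, R3, (1, 2))
(3, 2, R3, (1, 2))
(3, 3, R3, (1, 2))
(4, 0, R1, (0, 1))
(4, 0, R3, (1, 2))
(4, 0, R4, (0, 2))
(4, 1, R3, (1, 2))
(4, 2, R3, (1, 2))
(4, 3, R3, (1, 2))
(5, 0, R7, (2,))
(5, 0, R8, (0, 2))
(5, 0, R8, (0, 3))
(6, 0, R1, (2, 3))
(6, 3, R6, (0, 2))
(6, 3, R6, (0, 3))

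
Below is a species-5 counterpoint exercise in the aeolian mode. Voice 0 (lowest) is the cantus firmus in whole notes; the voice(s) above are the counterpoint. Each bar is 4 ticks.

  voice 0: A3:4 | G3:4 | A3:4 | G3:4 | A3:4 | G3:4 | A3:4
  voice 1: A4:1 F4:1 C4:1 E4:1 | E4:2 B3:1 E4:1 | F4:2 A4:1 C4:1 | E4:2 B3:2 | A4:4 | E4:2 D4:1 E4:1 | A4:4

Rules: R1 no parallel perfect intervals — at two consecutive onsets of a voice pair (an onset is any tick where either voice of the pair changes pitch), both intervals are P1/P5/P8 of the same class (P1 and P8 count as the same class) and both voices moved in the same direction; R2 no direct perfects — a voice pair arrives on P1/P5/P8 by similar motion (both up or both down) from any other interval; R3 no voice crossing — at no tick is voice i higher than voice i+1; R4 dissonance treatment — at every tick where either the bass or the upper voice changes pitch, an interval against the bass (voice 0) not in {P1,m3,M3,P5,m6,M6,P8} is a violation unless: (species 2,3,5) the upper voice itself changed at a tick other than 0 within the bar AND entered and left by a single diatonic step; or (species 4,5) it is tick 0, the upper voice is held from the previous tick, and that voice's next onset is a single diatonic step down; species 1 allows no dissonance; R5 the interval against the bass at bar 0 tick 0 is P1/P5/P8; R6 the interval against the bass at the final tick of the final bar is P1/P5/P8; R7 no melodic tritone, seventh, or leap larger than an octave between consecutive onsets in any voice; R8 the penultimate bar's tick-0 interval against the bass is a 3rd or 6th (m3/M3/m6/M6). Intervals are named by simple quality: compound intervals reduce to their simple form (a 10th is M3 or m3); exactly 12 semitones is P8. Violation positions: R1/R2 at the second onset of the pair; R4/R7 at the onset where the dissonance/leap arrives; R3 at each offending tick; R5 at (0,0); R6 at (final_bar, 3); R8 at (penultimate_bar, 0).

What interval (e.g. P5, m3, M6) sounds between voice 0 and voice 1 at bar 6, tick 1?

P8

voice 0=A3 voice 1=A4 -> P8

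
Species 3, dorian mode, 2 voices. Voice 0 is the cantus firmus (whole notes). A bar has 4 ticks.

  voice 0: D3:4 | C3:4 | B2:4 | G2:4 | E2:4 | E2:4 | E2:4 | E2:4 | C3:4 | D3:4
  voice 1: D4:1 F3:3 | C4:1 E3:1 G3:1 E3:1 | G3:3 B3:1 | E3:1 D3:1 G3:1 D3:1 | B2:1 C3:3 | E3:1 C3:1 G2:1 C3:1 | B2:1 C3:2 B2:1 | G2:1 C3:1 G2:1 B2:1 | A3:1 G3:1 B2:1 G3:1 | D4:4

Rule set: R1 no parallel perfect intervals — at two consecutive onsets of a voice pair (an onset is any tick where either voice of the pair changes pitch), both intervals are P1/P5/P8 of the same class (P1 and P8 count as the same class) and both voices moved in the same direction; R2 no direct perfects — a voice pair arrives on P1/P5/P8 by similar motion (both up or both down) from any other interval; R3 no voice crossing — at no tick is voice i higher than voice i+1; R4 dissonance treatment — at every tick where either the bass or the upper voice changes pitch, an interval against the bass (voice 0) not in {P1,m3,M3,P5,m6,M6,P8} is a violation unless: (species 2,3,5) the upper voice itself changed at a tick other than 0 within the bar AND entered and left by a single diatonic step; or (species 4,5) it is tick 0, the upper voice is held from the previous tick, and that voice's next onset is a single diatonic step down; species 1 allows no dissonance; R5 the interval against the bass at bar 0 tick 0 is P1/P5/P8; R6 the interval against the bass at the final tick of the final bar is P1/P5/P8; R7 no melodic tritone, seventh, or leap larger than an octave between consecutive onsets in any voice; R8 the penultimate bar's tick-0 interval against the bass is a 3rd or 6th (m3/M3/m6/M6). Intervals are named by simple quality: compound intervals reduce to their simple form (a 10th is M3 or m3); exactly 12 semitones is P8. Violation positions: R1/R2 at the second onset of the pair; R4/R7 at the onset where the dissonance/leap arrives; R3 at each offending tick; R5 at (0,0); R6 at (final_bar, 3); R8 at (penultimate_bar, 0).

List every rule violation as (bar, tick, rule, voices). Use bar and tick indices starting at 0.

bar 0: v0=D3 v1=D4 downbeat P8
bar 1: v0=C3 v1=C4 downbeat P8
bar 2: v0=B2 v1=G3 downbeat m6
bar 3: v0=G2 v1=E3 downbeat M6
bar 4: v0=E2 v1=B2 downbeat P5
bar 5: v0=E2 v1=E3 downbeat P8
bar 6: v0=E2 v1=B2 downbeat P5
bar 7: v0=E2 v1=G2 downbeat m3
bar 8: v0=C3 v1=A3 downbeat M6
bar 9: v0=D3 v1=D4 downbeat P8
  -> R1 @ bar 4 tick 0 v(0, 1): G2/D3 P5 -> E2/B2 P5 similar
  -> R7 @ bar 8 tick 0 v(1,): B2->A3 leap 10st
  -> R3 @ bar 8 tick 2 v(0, 1): C3 above B2
  -> R4 @ bar 8 tick 2 v(0, 1): C3/B2 m2 untreated
  -> R2 @ bar 9 tick 0 v(0, 1): C3/G3 P5 -> D3/D4 P8 similar

(4, 0, R1, (0, 1))
(8, 0, R7, (1,))
(8, 2, R3, (0, 1))
(8, 2, R4, (0, 1))
(9, 0, R2, (0, 1))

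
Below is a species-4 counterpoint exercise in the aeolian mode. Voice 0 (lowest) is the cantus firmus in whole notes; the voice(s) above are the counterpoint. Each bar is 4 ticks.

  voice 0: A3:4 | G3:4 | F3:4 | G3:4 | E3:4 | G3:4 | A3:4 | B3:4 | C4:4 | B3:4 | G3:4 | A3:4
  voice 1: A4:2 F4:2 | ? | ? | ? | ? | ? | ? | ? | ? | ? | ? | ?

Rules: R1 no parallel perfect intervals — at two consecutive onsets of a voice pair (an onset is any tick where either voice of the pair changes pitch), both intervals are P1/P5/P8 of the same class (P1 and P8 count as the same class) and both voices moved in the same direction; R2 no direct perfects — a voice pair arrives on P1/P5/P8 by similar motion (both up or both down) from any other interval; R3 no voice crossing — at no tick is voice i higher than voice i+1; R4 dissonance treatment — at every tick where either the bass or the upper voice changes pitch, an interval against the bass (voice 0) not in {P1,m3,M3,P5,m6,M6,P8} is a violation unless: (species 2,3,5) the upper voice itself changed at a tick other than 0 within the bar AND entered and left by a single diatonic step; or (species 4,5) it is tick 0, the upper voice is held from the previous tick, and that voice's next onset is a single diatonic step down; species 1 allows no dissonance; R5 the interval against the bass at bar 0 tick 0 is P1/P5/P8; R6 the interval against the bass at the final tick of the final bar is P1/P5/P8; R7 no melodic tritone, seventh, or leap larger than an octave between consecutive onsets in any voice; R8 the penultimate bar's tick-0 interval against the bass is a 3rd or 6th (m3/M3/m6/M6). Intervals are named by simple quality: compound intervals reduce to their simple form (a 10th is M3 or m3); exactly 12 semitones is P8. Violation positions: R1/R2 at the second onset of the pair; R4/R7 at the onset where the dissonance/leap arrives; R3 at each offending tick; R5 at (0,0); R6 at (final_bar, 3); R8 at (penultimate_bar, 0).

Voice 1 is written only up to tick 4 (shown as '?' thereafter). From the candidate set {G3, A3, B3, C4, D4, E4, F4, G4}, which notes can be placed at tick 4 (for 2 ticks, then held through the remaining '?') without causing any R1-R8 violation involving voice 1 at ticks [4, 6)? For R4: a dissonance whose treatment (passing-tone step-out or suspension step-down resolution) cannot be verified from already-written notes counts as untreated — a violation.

{E4, G4}

G3: violates R2,R7
A3: violates R4
B3: violates R7
C4: violates R4
D4: violates R2
E4: legal
F4: violates R4
G4: legal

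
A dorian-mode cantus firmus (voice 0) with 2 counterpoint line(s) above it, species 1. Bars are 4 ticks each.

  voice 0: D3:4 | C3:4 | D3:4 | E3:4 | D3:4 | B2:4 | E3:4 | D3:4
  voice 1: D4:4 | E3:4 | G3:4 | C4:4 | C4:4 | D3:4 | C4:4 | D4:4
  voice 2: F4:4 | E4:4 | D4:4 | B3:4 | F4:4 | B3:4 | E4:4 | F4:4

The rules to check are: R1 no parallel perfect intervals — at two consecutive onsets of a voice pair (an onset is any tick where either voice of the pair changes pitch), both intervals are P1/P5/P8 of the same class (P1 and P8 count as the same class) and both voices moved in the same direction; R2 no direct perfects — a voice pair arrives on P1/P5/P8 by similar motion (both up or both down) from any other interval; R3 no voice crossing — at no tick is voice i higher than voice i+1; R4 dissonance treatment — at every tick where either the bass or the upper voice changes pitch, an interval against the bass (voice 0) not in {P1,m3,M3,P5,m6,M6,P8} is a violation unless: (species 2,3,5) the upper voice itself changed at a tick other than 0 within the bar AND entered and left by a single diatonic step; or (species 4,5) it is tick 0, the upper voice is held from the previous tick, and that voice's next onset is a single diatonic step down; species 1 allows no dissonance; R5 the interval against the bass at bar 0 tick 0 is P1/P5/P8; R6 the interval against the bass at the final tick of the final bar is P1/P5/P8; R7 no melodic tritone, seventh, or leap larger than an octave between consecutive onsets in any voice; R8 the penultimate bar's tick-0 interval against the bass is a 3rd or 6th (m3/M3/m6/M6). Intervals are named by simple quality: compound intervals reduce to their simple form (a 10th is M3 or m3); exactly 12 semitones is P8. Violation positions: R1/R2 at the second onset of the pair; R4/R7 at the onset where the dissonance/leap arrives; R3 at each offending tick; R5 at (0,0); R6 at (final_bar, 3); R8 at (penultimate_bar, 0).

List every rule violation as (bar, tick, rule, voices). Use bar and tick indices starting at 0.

bar 0: v0=D3 v1=D4 v2=F4 downbeat m3
bar 1: v0=C3 v1=E3 v2=E4 downbeat M3
bar 2: v0=D3 v1=G3 v2=D4 downbeat P8
bar 3: v0=E3 v1=C4 v2=B3 downbeat P5
bar 4: v0=D3 v1=C4 v2=F4 downbeat m3
bar 5: v0=B2 v1=D3 v2=B3 downbeat P8
bar 6: v0=E3 v1=C4 v2=E4 downbeat P8
bar 7: v0=D3 v1=D4 v2=F4 downbeat m3
  -> R5 @ bar 0 tick 0 v(0, 2): opens on m3
  -> R2 @ bar 1 tick 0 v(1, 2): D4/F4 m3 -> E3/E4 P8 similar
  -> R7 @ bar 1 tick 0 v(1,): D4->E3 leap 10st
  -> R4 @ bar 2 tick 0 v(0, 1): D3/G3 P4 untreated
  -> R3 @ bar 3 tick 0 v(1, 2): C4 above B3
  -> R3 @ bar 3 tick 1 v(1, 2): C4 above B3
  -> R3 @ bar 3 tick 2 v(1, 2): C4 above B3
  -> R3 @ bar 3 tick 3 v(1, 2): C4 above B3
  -> R4 @ bar 4 tick 0 v(0, 1): D3/C4 m7 untreated
  -> R7 @ bar 4 tick 0 v(2,): B3->F4 leap 6st
  -> R2 @ bar 5 tick 0 v(0, 2): D3/F4 m3 -> B2/B3 P8 similar
  -> R7 @ bar 5 tick 0 v(1,): C4->D3 leap 10st
  -> R7 @ bar 5 tick 0 v(2,): F4->B3 leap 6st
  -> R1 @ bar 6 tick 0 v(0, 2): B2/B3 P8 -> E3/E4 P8 similar
  -> R7 @ bar 6 tick 0 v(1,): D3->C4 leap 10st
  -> R8 @ bar 6 tick 0 v(0, 2): penult P8 not 3rd/6th
  -> R6 @ bar 7 tick 3 v(0, 2): closes on m3

(0, 0, R5, (0, 2))
(1, 0, R2, (1, 2))
(1, 0, R7, (1,))
(2, 0, R4, (0, 1))
(3, 0, R3, (1, 2))
(3, 1, R3, (1, 2))
(3, 2, R3, (1, 2))
(3, 3, R3, (1, 2))
(4, 0, R4, (0, 1))
(4, 0, R7, (2,))
(5, 0, R2, (0, 2))
(5, 0, R7, (1,))
(5, 0, R7, (2,))
(6, 0, R1, (0, 2))
(6, 0, R7, (1,))
(6, 0, R8, (0, 2))
(7, 3, R6, (0, 2))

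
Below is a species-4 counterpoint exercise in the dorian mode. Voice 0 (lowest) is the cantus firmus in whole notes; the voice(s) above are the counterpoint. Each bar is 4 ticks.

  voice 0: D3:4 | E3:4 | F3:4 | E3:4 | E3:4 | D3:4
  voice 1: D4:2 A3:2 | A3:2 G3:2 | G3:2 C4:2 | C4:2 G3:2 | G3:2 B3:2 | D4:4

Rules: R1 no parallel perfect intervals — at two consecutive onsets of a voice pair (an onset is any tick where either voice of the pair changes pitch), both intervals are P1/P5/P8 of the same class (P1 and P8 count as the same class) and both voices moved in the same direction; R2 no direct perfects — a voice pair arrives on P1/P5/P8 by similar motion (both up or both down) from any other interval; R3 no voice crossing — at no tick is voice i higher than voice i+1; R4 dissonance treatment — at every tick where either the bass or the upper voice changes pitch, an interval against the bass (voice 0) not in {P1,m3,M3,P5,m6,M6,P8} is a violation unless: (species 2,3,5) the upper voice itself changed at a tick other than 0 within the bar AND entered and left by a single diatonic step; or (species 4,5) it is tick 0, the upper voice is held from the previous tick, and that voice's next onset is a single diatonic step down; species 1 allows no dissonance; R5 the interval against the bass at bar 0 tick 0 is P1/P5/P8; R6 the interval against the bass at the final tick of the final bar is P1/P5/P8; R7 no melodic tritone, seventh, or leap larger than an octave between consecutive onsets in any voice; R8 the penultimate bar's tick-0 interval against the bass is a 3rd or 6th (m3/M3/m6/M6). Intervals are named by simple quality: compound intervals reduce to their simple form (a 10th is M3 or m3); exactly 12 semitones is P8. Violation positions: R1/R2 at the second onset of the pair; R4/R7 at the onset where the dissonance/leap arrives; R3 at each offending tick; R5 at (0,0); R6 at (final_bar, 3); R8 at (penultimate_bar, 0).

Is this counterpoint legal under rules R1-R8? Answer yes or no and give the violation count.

bar 0: v0=D3 v1=D4 (P8)
bar 1: v0=E3 v1=A3 (P4)
bar 2: v0=F3 v1=G3 (M2)
bar 3: v0=E3 v1=C4 (m6)
bar 4: v0=E3 v1=G3 (m3)
bar 5: v0=D3 v1=D4 (P8)
  R4 @ bar2.0: F3/G3 M2 untreated

No (1 violations)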